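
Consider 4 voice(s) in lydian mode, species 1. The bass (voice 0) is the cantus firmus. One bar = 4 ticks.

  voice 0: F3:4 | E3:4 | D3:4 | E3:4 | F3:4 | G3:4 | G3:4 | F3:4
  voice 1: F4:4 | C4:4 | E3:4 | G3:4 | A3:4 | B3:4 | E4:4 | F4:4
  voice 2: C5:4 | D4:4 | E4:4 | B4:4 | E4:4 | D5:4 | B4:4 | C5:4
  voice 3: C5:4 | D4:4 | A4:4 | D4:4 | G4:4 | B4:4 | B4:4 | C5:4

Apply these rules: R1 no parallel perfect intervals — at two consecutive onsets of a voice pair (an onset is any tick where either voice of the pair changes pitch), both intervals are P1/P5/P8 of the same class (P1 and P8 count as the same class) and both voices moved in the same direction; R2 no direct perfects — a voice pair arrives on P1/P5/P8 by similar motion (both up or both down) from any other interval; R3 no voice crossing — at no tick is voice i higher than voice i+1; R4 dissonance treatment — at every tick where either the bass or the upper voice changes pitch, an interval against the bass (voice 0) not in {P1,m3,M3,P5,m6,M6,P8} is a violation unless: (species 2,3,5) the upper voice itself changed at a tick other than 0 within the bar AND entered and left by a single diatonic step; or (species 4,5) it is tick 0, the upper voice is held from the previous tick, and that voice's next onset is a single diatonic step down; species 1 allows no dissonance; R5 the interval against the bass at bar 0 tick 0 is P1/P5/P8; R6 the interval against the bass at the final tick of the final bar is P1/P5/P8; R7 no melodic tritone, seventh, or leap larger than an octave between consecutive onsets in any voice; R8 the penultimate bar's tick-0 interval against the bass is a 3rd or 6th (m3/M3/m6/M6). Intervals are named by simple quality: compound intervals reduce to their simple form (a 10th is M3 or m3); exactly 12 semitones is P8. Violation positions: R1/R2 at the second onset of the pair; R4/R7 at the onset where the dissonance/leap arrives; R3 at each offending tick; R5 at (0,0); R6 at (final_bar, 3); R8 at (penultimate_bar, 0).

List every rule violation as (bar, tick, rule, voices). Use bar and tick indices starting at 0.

bar 0: v0=F3 v1=F4 v2=C5 v3=C5 downbeat P5
bar 1: v0=E3 v1=C4 v2=D4 v3=D4 downbeat m7
bar 2: v0=D3 v1=E3 v2=E4 v3=A4 downbeat P5
bar 3: v0=E3 v1=G3 v2=B4 v3=D4 downbeat m7
bar 4: v0=F3 v1=A3 v2=E4 v3=G4 downbeat M2
bar 5: v0=G3 v1=B3 v2=D5 v3=B4 downbeat M3
bar 6: v0=G3 v1=E4 v2=B4 v3=B4 downbeat M3
bar 7: v0=F3 v1=F4 v2=C5 v3=C5 downbeat P5
  -> R1 @ bar 1 tick 0 v(2, 3): C5/C5 P1 -> D4/D4 P1 similar
  -> R4 @ bar 1 tick 0 v(0, 2): E3/D4 m7 untreated
  -> R4 @ bar 1 tick 0 v(0, 3): E3/D4 m7 untreated
  -> R7 @ bar 1 tick 0 v(2,): C5->D4 leap 10st
  -> R7 @ bar 1 tick 0 v(3,): C5->D4 leap 10st
  -> R4 @ bar 2 tick 0 v(0, 1): D3/E3 M2 untreated
  -> R4 @ bar 2 tick 0 v(0, 2): D3/E4 M2 untreated
  -> R2 @ bar 3 tick 0 v(0, 2): D3/E4 M2 -> E3/B4 P5 similar
  -> R3 @ bar 3 tick 0 v(2, 3): B4 above D4
  -> R4 @ bar 3 tick 0 v(0, 3): E3/D4 m7 untreated
  -> R3 @ bar 3 tick 1 v(2, 3): B4 above D4
  -> R3 @ bar 3 tick 2 v(2, 3): B4 above D4
  -> R3 @ bar 3 tick 3 v(2, 3): B4 above D4
  -> R4 @ bar 4 tick 0 v(0, 2): F3/E4 M7 untreated
  -> R4 @ bar 4 tick 0 v(0, 3): F3/G4 M2 untreated
  -> R2 @ bar 5 tick 0 v(0, 2): F3/E4 M7 -> G3/D5 P5 similar
  -> R2 @ bar 5 tick 0 v(1, 3): A3/G4 m7 -> B3/B4 P8 similar
  -> R3 @ bar 5 tick 0 v(2, 3): D5 above B4
  -> R7 @ bar 5 tick 0 v(2,): E4->D5 leap 10st
  -> R3 @ bar 5 tick 1 v(2, 3): D5 above B4
  -> R3 @ bar 5 tick 2 v(2, 3): D5 above B4
  -> R3 @ bar 5 tick 3 v(2, 3): D5 above B4
  -> R1 @ bar 7 tick 0 v(1, 2): E4/B4 P5 -> F4/C5 P5 similar
  -> R1 @ bar 7 tick 0 v(1, 3): E4/B4 P5 -> F4/C5 P5 similar
  -> R1 @ bar 7 tick 0 v(2, 3): B4/B4 P1 -> C5/C5 P1 similar

(1, 0, R1, (2, 3))
(1, 0, R4, (0, 2))
(1, 0, R4, (0, 3))
(1, 0, R7, (2,))
(1, 0, R7, (3,))
(2, 0, R4, (0, 1))
(2, 0, R4, (0, 2))
(3, 0, R2, (0, 2))
(3, 0, R3, (2, 3))
(3, 0, R4, (0, 3))
(3, 1, R3, (2, 3))
(3, 2, R3, (2, 3))
(3, 3, R3, (2, 3))
(4, 0, R4, (0, 2))
(4, 0, R4, (0, 3))
(5, 0, R2, (0, 2))
(5, 0, R2, (1, 3))
(5, 0, R3, (2, 3))
(5, 0, R7, (2,))
(5, 1, R3, (2, 3))
(5, 2, R3, (2, 3))
(5, 3, R3, (2, 3))
(7, 0, R1, (1, 2))
(7, 0, R1, (1, 3))
(7, 0, R1, (2, 3))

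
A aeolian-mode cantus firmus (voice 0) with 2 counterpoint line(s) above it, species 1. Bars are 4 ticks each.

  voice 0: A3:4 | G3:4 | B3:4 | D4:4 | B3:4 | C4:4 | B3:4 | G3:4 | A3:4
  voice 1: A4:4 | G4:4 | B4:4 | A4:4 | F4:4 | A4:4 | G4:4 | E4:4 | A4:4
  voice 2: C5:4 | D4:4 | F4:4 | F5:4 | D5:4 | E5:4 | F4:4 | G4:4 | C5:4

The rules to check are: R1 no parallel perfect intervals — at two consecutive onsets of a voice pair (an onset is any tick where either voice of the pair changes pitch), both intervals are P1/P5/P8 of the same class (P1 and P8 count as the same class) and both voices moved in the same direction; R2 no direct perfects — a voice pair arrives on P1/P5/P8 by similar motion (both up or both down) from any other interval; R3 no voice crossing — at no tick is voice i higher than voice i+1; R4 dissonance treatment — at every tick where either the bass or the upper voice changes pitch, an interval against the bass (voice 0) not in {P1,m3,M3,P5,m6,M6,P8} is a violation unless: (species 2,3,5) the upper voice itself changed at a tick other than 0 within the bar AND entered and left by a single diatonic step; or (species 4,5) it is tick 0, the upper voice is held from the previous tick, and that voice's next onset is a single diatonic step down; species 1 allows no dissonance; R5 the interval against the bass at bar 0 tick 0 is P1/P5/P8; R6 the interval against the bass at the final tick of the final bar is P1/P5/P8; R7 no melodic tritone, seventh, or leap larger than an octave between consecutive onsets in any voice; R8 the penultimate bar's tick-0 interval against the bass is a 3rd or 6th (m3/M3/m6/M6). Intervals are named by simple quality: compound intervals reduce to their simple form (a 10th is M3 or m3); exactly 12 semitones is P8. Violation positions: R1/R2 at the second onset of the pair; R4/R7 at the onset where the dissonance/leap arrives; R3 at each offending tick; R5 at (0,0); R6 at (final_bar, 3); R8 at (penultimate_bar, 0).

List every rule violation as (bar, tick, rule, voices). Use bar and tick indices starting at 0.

bar 0: v0=A3 v1=A4 v2=C5 downbeat m3
bar 1: v0=G3 v1=G4 v2=D4 downbeat P5
bar 2: v0=B3 v1=B4 v2=F4 downbeat TT
bar 3: v0=D4 v1=A4 v2=F5 downbeat m3
bar 4: v0=B3 v1=F4 v2=D5 downbeat m3
bar 5: v0=C4 v1=A4 v2=E5 downbeat M3
bar 6: v0=B3 v1=G4 v2=F4 downbeat TT
bar 7: v0=G3 v1=E4 v2=G4 downbeat P8
bar 8: v0=A3 v1=A4 v2=C5 downbeat m3
  -> R5 @ bar 0 tick 0 v(0, 2): opens on m3
  -> R1 @ bar 1 tick 0 v(0, 1): A3/A4 P8 -> G3/G4 P8 similar
  -> R2 @ bar 1 tick 0 v(0, 2): A3/C5 m3 -> G3/D4 P5 similar
  -> R3 @ bar 1 tick 0 v(1, 2): G4 above D4
  -> R7 @ bar 1 tick 0 v(2,): C5->D4 leap 10st
  -> R3 @ bar 1 tick 1 v(1, 2): G4 above D4
  -> R3 @ bar 1 tick 2 v(1, 2): G4 above D4
  -> R3 @ bar 1 tick 3 v(1, 2): G4 above D4
  -> R1 @ bar 2 tick 0 v(0, 1): G3/G4 P8 -> B3/B4 P8 similar
  -> R3 @ bar 2 tick 0 v(1, 2): B4 above F4
  -> R4 @ bar 2 tick 0 v(0, 2): B3/F4 TT untreated
  -> R3 @ bar 2 tick 1 v(1, 2): B4 above F4
  -> R3 @ bar 2 tick 2 v(1, 2): B4 above F4
  -> R3 @ bar 2 tick 3 v(1, 2): B4 above F4
  -> R4 @ bar 4 tick 0 v(0, 1): B3/F4 TT untreated
  -> R2 @ bar 5 tick 0 v(1, 2): F4/D5 M6 -> A4/E5 P5 similar
  -> R3 @ bar 6 tick 0 v(1, 2): G4 above F4
  -> R4 @ bar 6 tick 0 v(0, 2): B3/F4 TT untreated
  -> R7 @ bar 6 tick 0 v(2,): E5->F4 leap 11st
  -> R3 @ bar 6 tick 1 v(1, 2): G4 above F4
  -> R3 @ bar 6 tick 2 v(1, 2): G4 above F4
  -> R3 @ bar 6 tick 3 v(1, 2): G4 above F4
  -> R8 @ bar 7 tick 0 v(0, 2): penult P8 not 3rd/6th
  -> R2 @ bar 8 tick 0 v(0, 1): G3/E4 M6 -> A3/A4 P8 similar
  -> R6 @ bar 8 tick 3 v(0, 2): closes on m3

(0, 0, R5, (0, 2))
(1, 0, R1, (0, 1))
(1, 0, R2, (0, 2))
(1, 0, R3, (1, 2))
(1, 0, R7, (2,))
(1, 1, R3, (1, 2))
(1, 2, R3, (1, 2))
(1, 3, R3, (1, 2))
(2, 0, R1, (0, 1))
(2, 0, R3, (1, 2))
(2, 0, R4, (0, 2))
(2, 1, R3, (1, 2))
(2, 2, R3, (1, 2))
(2, 3, R3, (1, 2))
(4, 0, R4, (0, 1))
(5, 0, R2, (1, 2))
(6, 0, R3, (1, 2))
(6, 0, R4, (0, 2))
(6, 0, R7, (2,))
(6, 1, R3, (1, 2))
(6, 2, R3, (1, 2))
(6, 3, R3, (1, 2))
(7, 0, R8, (0, 2))
(8, 0, R2, (0, 1))
(8, 3, R6, (0, 2))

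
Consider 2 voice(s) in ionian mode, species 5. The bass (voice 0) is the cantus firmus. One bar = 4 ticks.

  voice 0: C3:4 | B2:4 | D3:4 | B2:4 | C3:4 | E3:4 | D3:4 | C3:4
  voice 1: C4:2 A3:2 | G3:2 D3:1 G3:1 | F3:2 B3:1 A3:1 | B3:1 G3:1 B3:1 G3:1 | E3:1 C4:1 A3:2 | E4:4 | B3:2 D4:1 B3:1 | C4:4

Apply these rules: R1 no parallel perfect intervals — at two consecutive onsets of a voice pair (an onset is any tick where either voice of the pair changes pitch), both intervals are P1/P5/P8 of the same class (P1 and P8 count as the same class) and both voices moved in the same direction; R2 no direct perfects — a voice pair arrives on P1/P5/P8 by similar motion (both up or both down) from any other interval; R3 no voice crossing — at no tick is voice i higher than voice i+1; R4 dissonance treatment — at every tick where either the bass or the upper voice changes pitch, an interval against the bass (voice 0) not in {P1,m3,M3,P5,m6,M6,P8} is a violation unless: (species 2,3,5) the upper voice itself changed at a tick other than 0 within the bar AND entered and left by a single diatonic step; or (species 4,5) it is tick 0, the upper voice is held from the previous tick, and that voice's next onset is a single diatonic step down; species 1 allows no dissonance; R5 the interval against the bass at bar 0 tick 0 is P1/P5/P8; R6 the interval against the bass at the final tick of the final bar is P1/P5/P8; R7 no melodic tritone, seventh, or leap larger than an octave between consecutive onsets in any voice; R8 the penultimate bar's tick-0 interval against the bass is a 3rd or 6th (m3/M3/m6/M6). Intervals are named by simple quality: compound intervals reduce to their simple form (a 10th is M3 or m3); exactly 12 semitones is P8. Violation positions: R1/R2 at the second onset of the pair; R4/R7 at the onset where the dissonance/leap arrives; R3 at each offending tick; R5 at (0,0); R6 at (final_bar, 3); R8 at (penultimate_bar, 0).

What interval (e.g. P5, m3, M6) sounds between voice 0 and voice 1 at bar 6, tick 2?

P8

voice 0=D3 voice 1=D4 -> P8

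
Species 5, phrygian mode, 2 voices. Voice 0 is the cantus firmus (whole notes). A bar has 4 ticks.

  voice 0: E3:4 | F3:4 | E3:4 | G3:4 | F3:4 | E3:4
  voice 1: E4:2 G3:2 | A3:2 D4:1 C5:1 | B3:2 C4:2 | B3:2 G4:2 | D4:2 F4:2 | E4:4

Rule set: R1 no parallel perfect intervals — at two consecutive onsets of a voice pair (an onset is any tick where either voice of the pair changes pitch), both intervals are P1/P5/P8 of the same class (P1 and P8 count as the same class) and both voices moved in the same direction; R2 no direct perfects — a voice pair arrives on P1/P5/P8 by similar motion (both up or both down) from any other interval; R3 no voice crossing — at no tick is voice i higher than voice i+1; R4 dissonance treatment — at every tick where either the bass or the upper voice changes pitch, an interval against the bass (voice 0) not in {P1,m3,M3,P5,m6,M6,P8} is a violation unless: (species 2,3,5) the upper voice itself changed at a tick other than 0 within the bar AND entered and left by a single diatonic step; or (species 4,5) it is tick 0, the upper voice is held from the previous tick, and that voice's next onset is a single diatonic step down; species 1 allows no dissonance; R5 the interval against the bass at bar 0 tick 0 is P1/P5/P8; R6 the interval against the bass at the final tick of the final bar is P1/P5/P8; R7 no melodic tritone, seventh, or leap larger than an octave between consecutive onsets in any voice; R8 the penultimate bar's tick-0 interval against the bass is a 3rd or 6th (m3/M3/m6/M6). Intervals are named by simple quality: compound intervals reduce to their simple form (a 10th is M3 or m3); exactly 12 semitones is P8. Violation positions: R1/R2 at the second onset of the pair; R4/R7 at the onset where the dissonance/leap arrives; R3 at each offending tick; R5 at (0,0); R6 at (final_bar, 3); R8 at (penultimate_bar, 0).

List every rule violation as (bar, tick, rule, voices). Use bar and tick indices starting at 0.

(1, 3, R7, (1,))
(2, 0, R1, (0, 1))
(2, 0, R7, (1,))
(5, 0, R1, (0, 1))

bar 0: v0=E3 v1=E4 downbeat P8
bar 1: v0=F3 v1=A3 downbeat M3
bar 2: v0=E3 v1=B3 downbeat P5
bar 3: v0=G3 v1=B3 downbeat M3
bar 4: v0=F3 v1=D4 downbeat M6
bar 5: v0=E3 v1=E4 downbeat P8
  -> R7 @ bar 1 tick 3 v(1,): D4->C5 leap 10st
  -> R1 @ bar 2 tick 0 v(0, 1): F3/C5 P5 -> E3/B3 P5 similar
  -> R7 @ bar 2 tick 0 v(1,): C5->B3 leap 13st
  -> R1 @ bar 5 tick 0 v(0, 1): F3/F4 P8 -> E3/E4 P8 similar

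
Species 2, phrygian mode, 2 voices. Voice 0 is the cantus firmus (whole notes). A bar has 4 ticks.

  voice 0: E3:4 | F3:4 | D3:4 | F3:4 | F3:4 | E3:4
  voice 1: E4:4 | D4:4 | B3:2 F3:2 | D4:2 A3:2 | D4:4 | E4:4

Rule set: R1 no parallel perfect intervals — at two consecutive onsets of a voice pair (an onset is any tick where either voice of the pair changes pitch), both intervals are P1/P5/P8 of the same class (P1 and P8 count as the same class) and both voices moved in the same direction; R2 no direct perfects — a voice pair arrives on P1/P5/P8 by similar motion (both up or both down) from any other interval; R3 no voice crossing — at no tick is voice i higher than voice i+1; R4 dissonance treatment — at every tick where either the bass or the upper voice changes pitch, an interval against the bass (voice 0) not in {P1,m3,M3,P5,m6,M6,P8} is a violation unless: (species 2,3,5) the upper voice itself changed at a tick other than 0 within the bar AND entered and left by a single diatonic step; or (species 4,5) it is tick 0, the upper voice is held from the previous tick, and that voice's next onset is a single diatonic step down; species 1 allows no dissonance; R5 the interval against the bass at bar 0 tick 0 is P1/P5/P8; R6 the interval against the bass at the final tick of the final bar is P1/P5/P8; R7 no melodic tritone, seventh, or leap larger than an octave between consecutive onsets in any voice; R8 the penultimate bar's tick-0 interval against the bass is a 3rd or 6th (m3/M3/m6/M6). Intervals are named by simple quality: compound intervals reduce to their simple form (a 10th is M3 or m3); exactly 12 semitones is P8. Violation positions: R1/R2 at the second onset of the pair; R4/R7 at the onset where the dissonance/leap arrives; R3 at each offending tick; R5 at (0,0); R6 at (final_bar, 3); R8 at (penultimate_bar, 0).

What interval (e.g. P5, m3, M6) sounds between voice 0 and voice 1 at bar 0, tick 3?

voice 0=E3 voice 1=E4 -> P8

P8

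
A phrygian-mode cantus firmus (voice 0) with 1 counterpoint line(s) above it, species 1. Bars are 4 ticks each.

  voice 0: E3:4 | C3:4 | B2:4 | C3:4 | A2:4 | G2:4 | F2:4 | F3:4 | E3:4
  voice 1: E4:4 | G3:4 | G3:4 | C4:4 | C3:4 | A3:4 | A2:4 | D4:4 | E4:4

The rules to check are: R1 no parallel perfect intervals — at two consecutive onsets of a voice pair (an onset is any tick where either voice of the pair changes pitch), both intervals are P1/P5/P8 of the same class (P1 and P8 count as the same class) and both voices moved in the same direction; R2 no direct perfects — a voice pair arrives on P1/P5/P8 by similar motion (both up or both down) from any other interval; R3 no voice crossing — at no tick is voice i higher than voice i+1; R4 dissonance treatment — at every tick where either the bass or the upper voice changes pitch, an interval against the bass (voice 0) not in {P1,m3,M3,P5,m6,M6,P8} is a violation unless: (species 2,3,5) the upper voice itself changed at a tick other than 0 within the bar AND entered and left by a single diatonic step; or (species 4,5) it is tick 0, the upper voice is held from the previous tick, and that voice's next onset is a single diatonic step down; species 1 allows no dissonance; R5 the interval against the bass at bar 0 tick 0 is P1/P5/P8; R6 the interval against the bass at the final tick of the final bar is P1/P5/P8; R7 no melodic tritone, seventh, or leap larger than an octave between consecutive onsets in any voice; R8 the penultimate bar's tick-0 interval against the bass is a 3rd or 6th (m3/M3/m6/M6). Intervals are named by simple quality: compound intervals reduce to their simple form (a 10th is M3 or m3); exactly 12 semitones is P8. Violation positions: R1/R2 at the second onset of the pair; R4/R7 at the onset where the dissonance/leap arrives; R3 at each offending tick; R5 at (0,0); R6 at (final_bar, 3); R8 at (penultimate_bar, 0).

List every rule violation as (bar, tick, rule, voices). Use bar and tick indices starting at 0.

(1, 0, R2, (0, 1))
(3, 0, R2, (0, 1))
(5, 0, R4, (0, 1))
(7, 0, R7, (1,))

bar 0: v0=E3 v1=E4 downbeat P8
bar 1: v0=C3 v1=G3 downbeat P5
bar 2: v0=B2 v1=G3 downbeat m6
bar 3: v0=C3 v1=C4 downbeat P8
bar 4: v0=A2 v1=C3 downbeat m3
bar 5: v0=G2 v1=A3 downbeat M2
bar 6: v0=F2 v1=A2 downbeat M3
bar 7: v0=F3 v1=D4 downbeat M6
bar 8: v0=E3 v1=E4 downbeat P8
  -> R2 @ bar 1 tick 0 v(0, 1): E3/E4 P8 -> C3/G3 P5 similar
  -> R2 @ bar 3 tick 0 v(0, 1): B2/G3 m6 -> C3/C4 P8 similar
  -> R4 @ bar 5 tick 0 v(0, 1): G2/A3 M2 untreated
  -> R7 @ bar 7 tick 0 v(1,): A2->D4 leap 17st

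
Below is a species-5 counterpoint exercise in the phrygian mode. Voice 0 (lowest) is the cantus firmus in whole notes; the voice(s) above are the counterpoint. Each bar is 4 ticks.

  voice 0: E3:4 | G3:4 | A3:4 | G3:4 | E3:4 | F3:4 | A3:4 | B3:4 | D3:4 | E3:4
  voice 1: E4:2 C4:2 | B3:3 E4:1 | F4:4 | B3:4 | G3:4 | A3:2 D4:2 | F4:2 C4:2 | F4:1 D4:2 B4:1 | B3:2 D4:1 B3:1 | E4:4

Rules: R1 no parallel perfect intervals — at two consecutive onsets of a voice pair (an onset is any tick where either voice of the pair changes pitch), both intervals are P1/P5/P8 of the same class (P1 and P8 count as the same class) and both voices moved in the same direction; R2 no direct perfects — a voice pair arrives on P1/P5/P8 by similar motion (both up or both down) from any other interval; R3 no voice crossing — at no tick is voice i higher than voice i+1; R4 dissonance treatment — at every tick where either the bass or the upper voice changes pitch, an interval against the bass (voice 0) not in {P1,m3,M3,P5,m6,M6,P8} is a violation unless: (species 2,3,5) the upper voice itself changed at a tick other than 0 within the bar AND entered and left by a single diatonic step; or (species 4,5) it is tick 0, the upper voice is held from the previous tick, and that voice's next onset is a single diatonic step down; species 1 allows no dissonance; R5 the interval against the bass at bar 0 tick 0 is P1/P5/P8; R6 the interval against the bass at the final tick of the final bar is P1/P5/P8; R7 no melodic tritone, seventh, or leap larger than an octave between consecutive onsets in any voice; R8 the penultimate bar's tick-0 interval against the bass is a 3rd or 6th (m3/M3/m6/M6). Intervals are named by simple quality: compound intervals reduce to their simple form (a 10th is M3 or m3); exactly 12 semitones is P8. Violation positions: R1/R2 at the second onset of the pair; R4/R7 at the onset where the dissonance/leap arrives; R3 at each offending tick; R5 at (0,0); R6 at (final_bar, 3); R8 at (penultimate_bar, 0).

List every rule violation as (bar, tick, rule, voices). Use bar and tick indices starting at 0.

(3, 0, R7, (1,))
(7, 0, R4, (0, 1))
(9, 0, R2, (0, 1))

bar 0: v0=E3 v1=E4 downbeat P8
bar 1: v0=G3 v1=B3 downbeat M3
bar 2: v0=A3 v1=F4 downbeat m6
bar 3: v0=G3 v1=B3 downbeat M3
bar 4: v0=E3 v1=G3 downbeat m3
bar 5: v0=F3 v1=A3 downbeat M3
bar 6: v0=A3 v1=F4 downbeat m6
bar 7: v0=B3 v1=F4 downbeat TT
bar 8: v0=D3 v1=B3 downbeat M6
bar 9: v0=E3 v1=E4 downbeat P8
  -> R7 @ bar 3 tick 0 v(1,): F4->B3 leap 6st
  -> R4 @ bar 7 tick 0 v(0, 1): B3/F4 TT untreated
  -> R2 @ bar 9 tick 0 v(0, 1): D3/B3 M6 -> E3/E4 P8 similar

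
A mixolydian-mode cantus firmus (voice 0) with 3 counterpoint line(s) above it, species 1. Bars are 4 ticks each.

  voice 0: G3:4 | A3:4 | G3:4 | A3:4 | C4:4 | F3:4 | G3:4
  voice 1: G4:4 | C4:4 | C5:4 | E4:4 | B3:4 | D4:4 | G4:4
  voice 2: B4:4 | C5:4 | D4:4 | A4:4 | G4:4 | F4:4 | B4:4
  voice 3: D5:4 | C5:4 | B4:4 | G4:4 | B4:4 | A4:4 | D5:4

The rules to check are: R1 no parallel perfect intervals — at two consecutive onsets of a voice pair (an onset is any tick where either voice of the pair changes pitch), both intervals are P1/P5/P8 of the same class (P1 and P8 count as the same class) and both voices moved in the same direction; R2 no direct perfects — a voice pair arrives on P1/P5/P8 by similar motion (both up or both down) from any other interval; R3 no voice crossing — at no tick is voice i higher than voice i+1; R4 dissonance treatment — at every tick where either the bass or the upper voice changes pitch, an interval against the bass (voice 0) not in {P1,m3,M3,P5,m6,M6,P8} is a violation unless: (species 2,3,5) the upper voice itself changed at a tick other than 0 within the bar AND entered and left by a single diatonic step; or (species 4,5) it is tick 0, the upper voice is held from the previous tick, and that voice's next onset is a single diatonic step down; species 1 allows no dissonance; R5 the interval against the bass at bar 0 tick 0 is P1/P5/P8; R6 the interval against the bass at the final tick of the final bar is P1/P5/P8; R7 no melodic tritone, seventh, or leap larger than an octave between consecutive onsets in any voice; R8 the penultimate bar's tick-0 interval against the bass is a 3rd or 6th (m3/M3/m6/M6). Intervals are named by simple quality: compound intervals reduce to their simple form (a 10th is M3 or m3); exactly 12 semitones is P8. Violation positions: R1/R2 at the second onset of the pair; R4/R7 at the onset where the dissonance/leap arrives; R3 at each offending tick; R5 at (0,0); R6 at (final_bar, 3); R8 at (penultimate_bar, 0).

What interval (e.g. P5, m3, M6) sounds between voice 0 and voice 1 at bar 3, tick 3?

voice 0=A3 voice 1=E4 -> P5

P5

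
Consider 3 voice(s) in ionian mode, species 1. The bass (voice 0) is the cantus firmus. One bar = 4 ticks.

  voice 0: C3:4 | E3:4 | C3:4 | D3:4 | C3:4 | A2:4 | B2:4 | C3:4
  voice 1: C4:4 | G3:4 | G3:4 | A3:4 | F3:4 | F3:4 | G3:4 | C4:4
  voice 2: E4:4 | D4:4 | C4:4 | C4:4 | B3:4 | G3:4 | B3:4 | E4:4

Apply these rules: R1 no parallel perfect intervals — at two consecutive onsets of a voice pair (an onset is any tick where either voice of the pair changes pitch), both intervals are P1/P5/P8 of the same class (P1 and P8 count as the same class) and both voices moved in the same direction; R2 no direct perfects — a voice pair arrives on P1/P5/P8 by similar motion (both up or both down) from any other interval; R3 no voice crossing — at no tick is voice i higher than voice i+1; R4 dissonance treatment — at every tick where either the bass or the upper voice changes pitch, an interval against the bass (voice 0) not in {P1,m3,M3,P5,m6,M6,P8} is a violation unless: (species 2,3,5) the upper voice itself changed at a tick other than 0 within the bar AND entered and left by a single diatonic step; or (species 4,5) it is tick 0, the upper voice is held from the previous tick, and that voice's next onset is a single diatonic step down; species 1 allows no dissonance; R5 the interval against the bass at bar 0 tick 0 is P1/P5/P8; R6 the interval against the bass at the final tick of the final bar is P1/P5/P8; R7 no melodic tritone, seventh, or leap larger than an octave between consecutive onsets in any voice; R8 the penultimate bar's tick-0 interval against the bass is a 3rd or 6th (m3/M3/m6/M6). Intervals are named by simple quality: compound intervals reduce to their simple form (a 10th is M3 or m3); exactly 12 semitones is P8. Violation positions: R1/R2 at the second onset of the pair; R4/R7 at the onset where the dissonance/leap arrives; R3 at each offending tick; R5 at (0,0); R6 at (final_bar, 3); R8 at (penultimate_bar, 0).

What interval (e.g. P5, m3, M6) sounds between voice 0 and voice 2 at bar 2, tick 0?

voice 0=C3 voice 2=C4 -> P8

P8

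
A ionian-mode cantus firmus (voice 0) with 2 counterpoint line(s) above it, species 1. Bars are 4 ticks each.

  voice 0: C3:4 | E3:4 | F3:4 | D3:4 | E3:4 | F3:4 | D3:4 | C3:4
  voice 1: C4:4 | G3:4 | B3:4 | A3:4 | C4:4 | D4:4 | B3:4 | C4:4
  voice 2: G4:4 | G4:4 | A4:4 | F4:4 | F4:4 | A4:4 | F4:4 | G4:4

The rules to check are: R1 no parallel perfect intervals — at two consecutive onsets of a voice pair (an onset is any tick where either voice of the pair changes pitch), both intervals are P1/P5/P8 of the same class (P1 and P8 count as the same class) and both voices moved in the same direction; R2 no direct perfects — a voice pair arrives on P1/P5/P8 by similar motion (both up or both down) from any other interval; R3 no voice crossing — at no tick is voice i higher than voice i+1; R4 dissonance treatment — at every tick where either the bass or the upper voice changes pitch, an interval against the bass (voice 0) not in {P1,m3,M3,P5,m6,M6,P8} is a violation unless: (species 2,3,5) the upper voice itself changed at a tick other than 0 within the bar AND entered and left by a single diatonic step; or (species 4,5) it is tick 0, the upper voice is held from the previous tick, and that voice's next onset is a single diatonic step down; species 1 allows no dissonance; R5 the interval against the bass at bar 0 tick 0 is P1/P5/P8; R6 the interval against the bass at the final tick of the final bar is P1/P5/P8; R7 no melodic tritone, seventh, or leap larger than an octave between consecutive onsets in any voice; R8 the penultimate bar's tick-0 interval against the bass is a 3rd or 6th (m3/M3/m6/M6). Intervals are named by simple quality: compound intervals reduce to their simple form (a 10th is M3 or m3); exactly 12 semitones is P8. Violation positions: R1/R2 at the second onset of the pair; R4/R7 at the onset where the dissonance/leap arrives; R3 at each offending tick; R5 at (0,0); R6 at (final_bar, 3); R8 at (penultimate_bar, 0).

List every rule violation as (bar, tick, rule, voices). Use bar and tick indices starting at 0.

(2, 0, R4, (0, 1))
(3, 0, R2, (0, 1))
(4, 0, R4, (0, 2))
(5, 0, R2, (1, 2))
(7, 0, R2, (1, 2))

bar 0: v0=C3 v1=C4 v2=G4 downbeat P5
bar 1: v0=E3 v1=G3 v2=G4 downbeat m3
bar 2: v0=F3 v1=B3 v2=A4 downbeat M3
bar 3: v0=D3 v1=A3 v2=F4 downbeat m3
bar 4: v0=E3 v1=C4 v2=F4 downbeat m2
bar 5: v0=F3 v1=D4 v2=A4 downbeat M3
bar 6: v0=D3 v1=B3 v2=F4 downbeat m3
bar 7: v0=C3 v1=C4 v2=G4 downbeat P5
  -> R4 @ bar 2 tick 0 v(0, 1): F3/B3 TT untreated
  -> R2 @ bar 3 tick 0 v(0, 1): F3/B3 TT -> D3/A3 P5 similar
  -> R4 @ bar 4 tick 0 v(0, 2): E3/F4 m2 untreated
  -> R2 @ bar 5 tick 0 v(1, 2): C4/F4 P4 -> D4/A4 P5 similar
  -> R2 @ bar 7 tick 0 v(1, 2): B3/F4 TT -> C4/G4 P5 similar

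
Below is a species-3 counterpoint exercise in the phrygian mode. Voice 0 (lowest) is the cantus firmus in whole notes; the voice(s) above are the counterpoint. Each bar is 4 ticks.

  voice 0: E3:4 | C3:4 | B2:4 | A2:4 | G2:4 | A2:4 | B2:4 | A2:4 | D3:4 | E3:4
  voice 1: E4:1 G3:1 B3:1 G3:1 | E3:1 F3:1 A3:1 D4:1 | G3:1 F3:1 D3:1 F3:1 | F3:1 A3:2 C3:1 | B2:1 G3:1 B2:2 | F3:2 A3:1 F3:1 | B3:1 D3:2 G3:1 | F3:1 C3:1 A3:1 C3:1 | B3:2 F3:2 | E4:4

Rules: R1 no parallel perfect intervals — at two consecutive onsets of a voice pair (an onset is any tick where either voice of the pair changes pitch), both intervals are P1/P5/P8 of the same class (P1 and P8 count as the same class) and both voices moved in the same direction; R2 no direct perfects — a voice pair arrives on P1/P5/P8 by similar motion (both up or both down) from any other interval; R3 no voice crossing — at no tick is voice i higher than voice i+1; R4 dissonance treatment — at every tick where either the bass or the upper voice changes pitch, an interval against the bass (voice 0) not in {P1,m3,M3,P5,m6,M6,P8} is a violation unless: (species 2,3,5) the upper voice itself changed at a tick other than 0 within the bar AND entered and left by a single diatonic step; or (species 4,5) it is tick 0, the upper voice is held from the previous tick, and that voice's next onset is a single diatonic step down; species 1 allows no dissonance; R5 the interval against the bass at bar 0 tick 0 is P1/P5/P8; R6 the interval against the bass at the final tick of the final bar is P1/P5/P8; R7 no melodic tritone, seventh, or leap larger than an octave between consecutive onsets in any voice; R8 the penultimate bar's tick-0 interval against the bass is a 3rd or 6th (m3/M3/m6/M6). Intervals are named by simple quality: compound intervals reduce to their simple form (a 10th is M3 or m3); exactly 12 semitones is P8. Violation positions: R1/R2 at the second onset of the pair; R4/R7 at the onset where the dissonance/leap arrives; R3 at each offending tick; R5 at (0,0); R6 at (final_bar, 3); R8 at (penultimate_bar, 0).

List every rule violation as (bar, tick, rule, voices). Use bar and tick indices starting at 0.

(1, 1, R4, (0, 1))
(1, 3, R4, (0, 1))
(2, 1, R4, (0, 1))
(2, 3, R4, (0, 1))
(5, 0, R7, (1,))
(6, 0, R2, (0, 1))
(6, 0, R7, (1,))
(8, 0, R7, (1,))
(8, 2, R7, (1,))
(9, 0, R2, (0, 1))
(9, 0, R7, (1,))

bar 0: v0=E3 v1=E4 downbeat P8
bar 1: v0=C3 v1=E3 downbeat M3
bar 2: v0=B2 v1=G3 downbeat m6
bar 3: v0=A2 v1=F3 downbeat m6
bar 4: v0=G2 v1=B2 downbeat M3
bar 5: v0=A2 v1=F3 downbeat m6
bar 6: v0=B2 v1=B3 downbeat P8
bar 7: v0=A2 v1=F3 downbeat m6
bar 8: v0=D3 v1=B3 downbeat M6
bar 9: v0=E3 v1=E4 downbeat P8
  -> R4 @ bar 1 tick 1 v(0, 1): C3/F3 P4 untreated
  -> R4 @ bar 1 tick 3 v(0, 1): C3/D4 M2 untreated
  -> R4 @ bar 2 tick 1 v(0, 1): B2/F3 TT untreated
  -> R4 @ bar 2 tick 3 v(0, 1): B2/F3 TT untreated
  -> R7 @ bar 5 tick 0 v(1,): B2->F3 leap 6st
  -> R2 @ bar 6 tick 0 v(0, 1): A2/F3 m6 -> B2/B3 P8 similar
  -> R7 @ bar 6 tick 0 v(1,): F3->B3 leap 6st
  -> R7 @ bar 8 tick 0 v(1,): C3->B3 leap 11st
  -> R7 @ bar 8 tick 2 v(1,): B3->F3 leap 6st
  -> R2 @ bar 9 tick 0 v(0, 1): D3/F3 m3 -> E3/E4 P8 similar
  -> R7 @ bar 9 tick 0 v(1,): F3->E4 leap 11st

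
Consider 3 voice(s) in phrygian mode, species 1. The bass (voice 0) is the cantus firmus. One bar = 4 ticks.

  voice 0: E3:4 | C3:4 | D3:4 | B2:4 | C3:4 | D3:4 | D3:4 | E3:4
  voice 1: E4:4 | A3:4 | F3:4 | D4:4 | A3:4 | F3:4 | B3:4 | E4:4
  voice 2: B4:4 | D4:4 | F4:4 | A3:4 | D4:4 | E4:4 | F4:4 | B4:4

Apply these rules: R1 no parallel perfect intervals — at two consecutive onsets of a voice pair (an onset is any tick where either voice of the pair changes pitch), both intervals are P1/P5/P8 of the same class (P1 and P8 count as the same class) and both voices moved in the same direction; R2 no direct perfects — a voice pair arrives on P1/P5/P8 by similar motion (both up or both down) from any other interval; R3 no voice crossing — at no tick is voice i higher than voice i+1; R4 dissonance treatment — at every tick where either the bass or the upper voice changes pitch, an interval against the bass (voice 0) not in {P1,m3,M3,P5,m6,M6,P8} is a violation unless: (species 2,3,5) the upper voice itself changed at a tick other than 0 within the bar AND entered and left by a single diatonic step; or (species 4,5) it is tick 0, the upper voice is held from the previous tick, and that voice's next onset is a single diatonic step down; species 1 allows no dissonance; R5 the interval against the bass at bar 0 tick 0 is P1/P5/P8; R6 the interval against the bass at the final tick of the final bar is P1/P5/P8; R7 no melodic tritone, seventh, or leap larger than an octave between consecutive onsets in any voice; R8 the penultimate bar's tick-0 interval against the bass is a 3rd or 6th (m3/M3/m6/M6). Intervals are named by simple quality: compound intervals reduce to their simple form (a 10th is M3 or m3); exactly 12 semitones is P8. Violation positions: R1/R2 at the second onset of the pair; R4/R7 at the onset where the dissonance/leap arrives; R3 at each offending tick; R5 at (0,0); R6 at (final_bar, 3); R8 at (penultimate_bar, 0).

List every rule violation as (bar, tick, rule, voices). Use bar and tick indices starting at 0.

(1, 0, R4, (0, 2))
(3, 0, R3, (1, 2))
(3, 0, R4, (0, 2))
(3, 1, R3, (1, 2))
(3, 2, R3, (1, 2))
(3, 3, R3, (1, 2))
(4, 0, R4, (0, 2))
(5, 0, R4, (0, 2))
(6, 0, R7, (1,))
(7, 0, R2, (0, 1))
(7, 0, R2, (0, 2))
(7, 0, R2, (1, 2))
(7, 0, R7, (2,))

bar 0: v0=E3 v1=E4 v2=B4 downbeat P5
bar 1: v0=C3 v1=A3 v2=D4 downbeat M2
bar 2: v0=D3 v1=F3 v2=F4 downbeat m3
bar 3: v0=B2 v1=D4 v2=A3 downbeat m7
bar 4: v0=C3 v1=A3 v2=D4 downbeat M2
bar 5: v0=D3 v1=F3 v2=E4 downbeat M2
bar 6: v0=D3 v1=B3 v2=F4 downbeat m3
bar 7: v0=E3 v1=E4 v2=B4 downbeat P5
  -> R4 @ bar 1 tick 0 v(0, 2): C3/D4 M2 untreated
  -> R3 @ bar 3 tick 0 v(1, 2): D4 above A3
  -> R4 @ bar 3 tick 0 v(0, 2): B2/A3 m7 untreated
  -> R3 @ bar 3 tick 1 v(1, 2): D4 above A3
  -> R3 @ bar 3 tick 2 v(1, 2): D4 above A3
  -> R3 @ bar 3 tick 3 v(1, 2): D4 above A3
  -> R4 @ bar 4 tick 0 v(0, 2): C3/D4 M2 untreated
  -> R4 @ bar 5 tick 0 v(0, 2): D3/E4 M2 untreated
  -> R7 @ bar 6 tick 0 v(1,): F3->B3 leap 6st
  -> R2 @ bar 7 tick 0 v(0, 1): D3/B3 M6 -> E3/E4 P8 similar
  -> R2 @ bar 7 tick 0 v(0, 2): D3/F4 m3 -> E3/B4 P5 similar
  -> R2 @ bar 7 tick 0 v(1, 2): B3/F4 TT -> E4/B4 P5 similar
  -> R7 @ bar 7 tick 0 v(2,): F4->B4 leap 6st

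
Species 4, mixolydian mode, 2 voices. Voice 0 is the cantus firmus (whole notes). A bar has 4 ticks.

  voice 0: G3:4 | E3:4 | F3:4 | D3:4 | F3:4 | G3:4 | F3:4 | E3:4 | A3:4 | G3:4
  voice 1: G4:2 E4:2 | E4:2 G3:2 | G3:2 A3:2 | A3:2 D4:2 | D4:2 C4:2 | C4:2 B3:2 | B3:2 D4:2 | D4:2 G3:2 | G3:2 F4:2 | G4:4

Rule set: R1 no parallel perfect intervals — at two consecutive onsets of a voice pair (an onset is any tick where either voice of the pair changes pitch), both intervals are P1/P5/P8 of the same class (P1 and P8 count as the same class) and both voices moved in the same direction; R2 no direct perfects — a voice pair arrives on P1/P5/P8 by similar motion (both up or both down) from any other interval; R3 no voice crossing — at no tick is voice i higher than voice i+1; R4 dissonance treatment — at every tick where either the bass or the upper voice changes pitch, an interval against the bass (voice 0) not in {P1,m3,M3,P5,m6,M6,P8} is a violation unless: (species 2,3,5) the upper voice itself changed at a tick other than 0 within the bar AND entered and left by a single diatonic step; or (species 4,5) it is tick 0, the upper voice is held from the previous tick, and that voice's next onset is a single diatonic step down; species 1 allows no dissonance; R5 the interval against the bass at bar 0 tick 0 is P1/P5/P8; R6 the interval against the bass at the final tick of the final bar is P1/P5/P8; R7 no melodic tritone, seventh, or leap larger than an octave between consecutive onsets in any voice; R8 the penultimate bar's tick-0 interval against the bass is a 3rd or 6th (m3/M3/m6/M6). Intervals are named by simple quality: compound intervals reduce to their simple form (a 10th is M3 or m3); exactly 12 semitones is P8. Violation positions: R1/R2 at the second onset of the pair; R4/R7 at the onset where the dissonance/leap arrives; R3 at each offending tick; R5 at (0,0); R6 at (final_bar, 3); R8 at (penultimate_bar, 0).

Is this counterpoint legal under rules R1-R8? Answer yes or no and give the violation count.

No (8 violations)

bar 0: v0=G3 v1=G4 (P8)
bar 1: v0=E3 v1=E4 (P8)
bar 2: v0=F3 v1=G3 (M2)
bar 3: v0=D3 v1=A3 (P5)
bar 4: v0=F3 v1=D4 (M6)
bar 5: v0=G3 v1=C4 (P4)
bar 6: v0=F3 v1=B3 (TT)
bar 7: v0=E3 v1=D4 (m7)
bar 8: v0=A3 v1=G3 (M2)
bar 9: v0=G3 v1=G4 (P8)
  R4 @ bar2.0: F3/G3 M2 untreated
  R4 @ bar6.0: F3/B3 TT untreated
  R4 @ bar7.0: E3/D4 m7 untreated
  R3 @ bar8.0: A3 above G3
  R4 @ bar8.0: A3/G3 M2 untreated
  R8 @ bar8.0: penult M2 not 3rd/6th
  R3 @ bar8.1: A3 above G3
  R7 @ bar8.2: G3->F4 leap 10st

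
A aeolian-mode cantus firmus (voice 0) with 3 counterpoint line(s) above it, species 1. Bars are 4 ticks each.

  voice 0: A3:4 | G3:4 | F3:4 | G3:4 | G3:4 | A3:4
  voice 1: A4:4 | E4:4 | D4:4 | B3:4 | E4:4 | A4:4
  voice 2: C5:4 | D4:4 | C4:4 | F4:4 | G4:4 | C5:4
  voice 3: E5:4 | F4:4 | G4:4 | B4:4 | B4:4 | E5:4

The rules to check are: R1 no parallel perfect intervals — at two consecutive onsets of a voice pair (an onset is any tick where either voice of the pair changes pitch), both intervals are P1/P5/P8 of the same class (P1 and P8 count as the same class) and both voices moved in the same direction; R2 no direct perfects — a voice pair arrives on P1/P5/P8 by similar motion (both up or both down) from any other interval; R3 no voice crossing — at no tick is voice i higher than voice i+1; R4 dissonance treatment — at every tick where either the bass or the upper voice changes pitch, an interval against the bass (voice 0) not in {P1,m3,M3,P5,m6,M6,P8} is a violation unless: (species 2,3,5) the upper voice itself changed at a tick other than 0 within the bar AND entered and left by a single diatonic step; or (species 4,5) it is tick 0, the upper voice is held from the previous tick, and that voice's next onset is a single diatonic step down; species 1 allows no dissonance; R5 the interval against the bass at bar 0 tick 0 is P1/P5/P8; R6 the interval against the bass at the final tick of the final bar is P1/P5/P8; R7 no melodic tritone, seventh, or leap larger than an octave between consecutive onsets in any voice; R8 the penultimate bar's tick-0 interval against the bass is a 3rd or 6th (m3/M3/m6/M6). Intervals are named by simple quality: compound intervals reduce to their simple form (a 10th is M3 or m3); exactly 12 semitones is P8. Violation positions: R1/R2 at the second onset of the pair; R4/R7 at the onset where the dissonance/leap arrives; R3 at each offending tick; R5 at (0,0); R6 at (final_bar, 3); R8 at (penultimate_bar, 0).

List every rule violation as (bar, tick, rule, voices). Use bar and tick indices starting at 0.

bar 0: v0=A3 v1=A4 v2=C5 v3=E5 downbeat P5
bar 1: v0=G3 v1=E4 v2=D4 v3=F4 downbeat m7
bar 2: v0=F3 v1=D4 v2=C4 v3=G4 downbeat M2
bar 3: v0=G3 v1=B3 v2=F4 v3=B4 downbeat M3
bar 4: v0=G3 v1=E4 v2=G4 v3=B4 downbeat M3
bar 5: v0=A3 v1=A4 v2=C5 v3=E5 downbeat P5
  -> R5 @ bar 0 tick 0 v(0, 2): opens on m3
  -> R2 @ bar 1 tick 0 v(0, 2): A3/C5 m3 -> G3/D4 P5 similar
  -> R3 @ bar 1 tick 0 v(1, 2): E4 above D4
  -> R4 @ bar 1 tick 0 v(0, 3): G3/F4 m7 untreated
  -> R7 @ bar 1 tick 0 v(2,): C5->D4 leap 10st
  -> R7 @ bar 1 tick 0 v(3,): E5->F4 leap 11st
  -> R3 @ bar 1 tick 1 v(1, 2): E4 above D4
  -> R3 @ bar 1 tick 2 v(1, 2): E4 above D4
  -> R3 @ bar 1 tick 3 v(1, 2): E4 above D4
  -> R1 @ bar 2 tick 0 v(0, 2): G3/D4 P5 -> F3/C4 P5 similar
  -> R3 @ bar 2 tick 0 v(1, 2): D4 above C4
  -> R4 @ bar 2 tick 0 v(0, 3): F3/G4 M2 untreated
  -> R3 @ bar 2 tick 1 v(1, 2): D4 above C4
  -> R3 @ bar 2 tick 2 v(1, 2): D4 above C4
  -> R3 @ bar 2 tick 3 v(1, 2): D4 above C4
  -> R4 @ bar 3 tick 0 v(0, 2): G3/F4 m7 untreated
  -> R8 @ bar 4 tick 0 v(0, 2): penult P8 not 3rd/6th
  -> R1 @ bar 5 tick 0 v(1, 3): E4/B4 P5 -> A4/E5 P5 similar
  -> R2 @ bar 5 tick 0 v(0, 1): G3/E4 M6 -> A3/A4 P8 similar
  -> R2 @ bar 5 tick 0 v(0, 3): G3/B4 M3 -> A3/E5 P5 similar
  -> R6 @ bar 5 tick 3 v(0, 2): closes on m3

(0, 0, R5, (0, 2))
(1, 0, R2, (0, 2))
(1, 0, R3, (1, 2))
(1, 0, R4, (0, 3))
(1, 0, R7, (2,))
(1, 0, R7, (3,))
(1, 1, R3, (1, 2))
(1, 2, R3, (1, 2))
(1, 3, R3, (1, 2))
(2, 0, R1, (0, 2))
(2, 0, R3, (1, 2))
(2, 0, R4, (0, 3))
(2, 1, R3, (1, 2))
(2, 2, R3, (1, 2))
(2, 3, R3, (1, 2))
(3, 0, R4, (0, 2))
(4, 0, R8, (0, 2))
(5, 0, R1, (1, 3))
(5, 0, R2, (0, 1))
(5, 0, R2, (0, 3))
(5, 3, R6, (0, 2))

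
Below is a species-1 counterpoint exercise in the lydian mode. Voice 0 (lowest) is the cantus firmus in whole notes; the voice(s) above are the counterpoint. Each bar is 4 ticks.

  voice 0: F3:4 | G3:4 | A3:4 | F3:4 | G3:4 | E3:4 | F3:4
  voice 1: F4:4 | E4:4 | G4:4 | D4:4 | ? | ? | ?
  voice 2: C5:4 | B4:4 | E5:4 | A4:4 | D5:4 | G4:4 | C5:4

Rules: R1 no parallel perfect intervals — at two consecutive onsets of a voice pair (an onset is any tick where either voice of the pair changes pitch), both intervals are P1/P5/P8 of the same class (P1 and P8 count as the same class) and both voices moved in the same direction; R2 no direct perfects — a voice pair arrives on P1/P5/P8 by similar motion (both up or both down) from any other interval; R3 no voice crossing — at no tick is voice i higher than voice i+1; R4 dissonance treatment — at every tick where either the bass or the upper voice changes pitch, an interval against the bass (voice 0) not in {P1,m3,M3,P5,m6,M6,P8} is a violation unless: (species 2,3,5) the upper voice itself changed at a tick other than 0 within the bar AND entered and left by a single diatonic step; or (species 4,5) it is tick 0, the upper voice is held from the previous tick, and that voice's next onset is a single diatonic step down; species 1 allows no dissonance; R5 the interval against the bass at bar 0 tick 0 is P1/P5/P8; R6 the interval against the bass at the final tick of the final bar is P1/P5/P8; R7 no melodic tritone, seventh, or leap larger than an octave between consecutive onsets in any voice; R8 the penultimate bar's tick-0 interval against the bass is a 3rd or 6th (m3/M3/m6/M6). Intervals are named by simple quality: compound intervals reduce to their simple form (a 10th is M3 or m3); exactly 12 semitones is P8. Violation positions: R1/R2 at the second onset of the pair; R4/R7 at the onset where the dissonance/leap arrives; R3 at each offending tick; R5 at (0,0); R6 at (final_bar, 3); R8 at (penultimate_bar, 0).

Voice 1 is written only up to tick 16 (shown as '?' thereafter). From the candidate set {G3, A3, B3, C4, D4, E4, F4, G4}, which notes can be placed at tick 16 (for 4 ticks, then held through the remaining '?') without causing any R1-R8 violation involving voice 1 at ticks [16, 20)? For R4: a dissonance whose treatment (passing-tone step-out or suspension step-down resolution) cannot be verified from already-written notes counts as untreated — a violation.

{B3, D4, E4, G3}

G3: legal
A3: violates R4
B3: legal
C4: violates R4
D4: legal
E4: legal
F4: violates R4
G4: violates R1,R2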